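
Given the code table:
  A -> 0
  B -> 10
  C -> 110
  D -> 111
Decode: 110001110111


Decoding:
110 -> C
0 -> A
0 -> A
111 -> D
0 -> A
111 -> D


Result: CAADAD


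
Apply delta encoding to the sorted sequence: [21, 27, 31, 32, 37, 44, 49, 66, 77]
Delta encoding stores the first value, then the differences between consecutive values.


First value: 21
Deltas:
  27 - 21 = 6
  31 - 27 = 4
  32 - 31 = 1
  37 - 32 = 5
  44 - 37 = 7
  49 - 44 = 5
  66 - 49 = 17
  77 - 66 = 11


Delta encoded: [21, 6, 4, 1, 5, 7, 5, 17, 11]


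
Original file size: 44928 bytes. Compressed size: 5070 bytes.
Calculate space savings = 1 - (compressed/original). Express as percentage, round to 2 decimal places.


ratio = compressed/original = 5070/44928 = 0.112847
savings = 1 - ratio = 1 - 0.112847 = 0.887153
as a percentage: 0.887153 * 100 = 88.72%

Space savings = 1 - 5070/44928 = 88.72%


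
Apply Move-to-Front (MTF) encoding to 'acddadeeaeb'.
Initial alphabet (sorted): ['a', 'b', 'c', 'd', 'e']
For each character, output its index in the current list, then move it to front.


MTF encoding:
'a': index 0 in ['a', 'b', 'c', 'd', 'e'] -> ['a', 'b', 'c', 'd', 'e']
'c': index 2 in ['a', 'b', 'c', 'd', 'e'] -> ['c', 'a', 'b', 'd', 'e']
'd': index 3 in ['c', 'a', 'b', 'd', 'e'] -> ['d', 'c', 'a', 'b', 'e']
'd': index 0 in ['d', 'c', 'a', 'b', 'e'] -> ['d', 'c', 'a', 'b', 'e']
'a': index 2 in ['d', 'c', 'a', 'b', 'e'] -> ['a', 'd', 'c', 'b', 'e']
'd': index 1 in ['a', 'd', 'c', 'b', 'e'] -> ['d', 'a', 'c', 'b', 'e']
'e': index 4 in ['d', 'a', 'c', 'b', 'e'] -> ['e', 'd', 'a', 'c', 'b']
'e': index 0 in ['e', 'd', 'a', 'c', 'b'] -> ['e', 'd', 'a', 'c', 'b']
'a': index 2 in ['e', 'd', 'a', 'c', 'b'] -> ['a', 'e', 'd', 'c', 'b']
'e': index 1 in ['a', 'e', 'd', 'c', 'b'] -> ['e', 'a', 'd', 'c', 'b']
'b': index 4 in ['e', 'a', 'd', 'c', 'b'] -> ['b', 'e', 'a', 'd', 'c']


Output: [0, 2, 3, 0, 2, 1, 4, 0, 2, 1, 4]


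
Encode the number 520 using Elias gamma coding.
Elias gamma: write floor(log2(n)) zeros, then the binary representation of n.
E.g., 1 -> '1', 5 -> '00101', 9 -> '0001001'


num_bits = floor(log2(520)) + 1 = 10
leading_zeros = num_bits - 1 = 9
binary(520) = 1000001000

Elias gamma(520) = '000000000' + '1000001000' = 0000000001000001000 (19 bits)


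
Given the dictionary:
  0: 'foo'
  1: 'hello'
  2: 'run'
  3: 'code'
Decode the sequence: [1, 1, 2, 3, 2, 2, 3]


Look up each index in the dictionary:
  1 -> 'hello'
  1 -> 'hello'
  2 -> 'run'
  3 -> 'code'
  2 -> 'run'
  2 -> 'run'
  3 -> 'code'

Decoded: "hello hello run code run run code"


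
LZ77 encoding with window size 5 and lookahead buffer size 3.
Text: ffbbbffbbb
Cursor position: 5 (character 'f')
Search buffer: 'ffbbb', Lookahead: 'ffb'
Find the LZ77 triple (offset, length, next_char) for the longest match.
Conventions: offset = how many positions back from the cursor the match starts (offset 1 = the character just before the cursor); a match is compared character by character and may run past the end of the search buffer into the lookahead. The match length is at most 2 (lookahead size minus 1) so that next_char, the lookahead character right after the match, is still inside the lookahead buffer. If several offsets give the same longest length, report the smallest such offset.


Try each offset into the search buffer:
  offset=1 (pos 4, char 'b'): match length 0
  offset=2 (pos 3, char 'b'): match length 0
  offset=3 (pos 2, char 'b'): match length 0
  offset=4 (pos 1, char 'f'): match length 1
  offset=5 (pos 0, char 'f'): match length 2
Longest match has length 2 at offset 5.
next_char = character at position 5 + 2 = 7 -> 'b'

Best match: offset=5, length=2 (matching 'ff' starting at position 0)
LZ77 triple: (5, 2, 'b')


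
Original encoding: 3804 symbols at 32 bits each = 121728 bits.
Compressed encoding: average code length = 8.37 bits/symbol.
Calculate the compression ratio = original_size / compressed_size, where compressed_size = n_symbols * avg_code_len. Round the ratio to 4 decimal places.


original_size = n_symbols * orig_bits = 3804 * 32 = 121728 bits
compressed_size = n_symbols * avg_code_len = 3804 * 8.37 = 31839.48 bits
ratio = original_size / compressed_size = 121728 / 31839.48 = 3.8232

Compression ratio = 3.8232


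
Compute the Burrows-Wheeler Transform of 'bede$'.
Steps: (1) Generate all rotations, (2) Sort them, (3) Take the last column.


Rotations (sorted):
  0: $bede -> last char: e
  1: bede$ -> last char: $
  2: de$be -> last char: e
  3: e$bed -> last char: d
  4: ede$b -> last char: b


BWT = e$edb


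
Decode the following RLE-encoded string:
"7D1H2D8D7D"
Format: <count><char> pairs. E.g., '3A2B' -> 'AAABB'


Expanding each <count><char> pair:
  7D -> 'DDDDDDD'
  1H -> 'H'
  2D -> 'DD'
  8D -> 'DDDDDDDD'
  7D -> 'DDDDDDD'

Decoded = DDDDDDDHDDDDDDDDDDDDDDDDD


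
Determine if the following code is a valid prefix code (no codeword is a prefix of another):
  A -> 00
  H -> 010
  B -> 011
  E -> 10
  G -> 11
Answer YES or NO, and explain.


Checking each pair (does one codeword prefix another?):
  A='00' vs H='010': no prefix
  A='00' vs B='011': no prefix
  A='00' vs E='10': no prefix
  A='00' vs G='11': no prefix
  H='010' vs A='00': no prefix
  H='010' vs B='011': no prefix
  H='010' vs E='10': no prefix
  H='010' vs G='11': no prefix
  B='011' vs A='00': no prefix
  B='011' vs H='010': no prefix
  B='011' vs E='10': no prefix
  B='011' vs G='11': no prefix
  E='10' vs A='00': no prefix
  E='10' vs H='010': no prefix
  E='10' vs B='011': no prefix
  E='10' vs G='11': no prefix
  G='11' vs A='00': no prefix
  G='11' vs H='010': no prefix
  G='11' vs B='011': no prefix
  G='11' vs E='10': no prefix
No violation found over all pairs.

YES -- this is a valid prefix code. No codeword is a prefix of any other codeword.


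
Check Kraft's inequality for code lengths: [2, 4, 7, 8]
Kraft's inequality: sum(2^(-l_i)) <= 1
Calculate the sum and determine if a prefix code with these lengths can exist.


Sum = 2^(-2) + 2^(-4) + 2^(-7) + 2^(-8)
    = 0.25 + 0.0625 + 0.0078125 + 0.00390625
    = 83/256 = 0.32421875
Since 0.32421875 <= 1, Kraft's inequality IS satisfied.
A prefix code with these lengths CAN exist.

Kraft sum = 0.32421875. Satisfied.


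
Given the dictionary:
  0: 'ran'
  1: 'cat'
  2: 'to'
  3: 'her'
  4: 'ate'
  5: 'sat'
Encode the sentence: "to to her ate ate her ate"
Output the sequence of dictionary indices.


Look up each word in the dictionary:
  'to' -> 2
  'to' -> 2
  'her' -> 3
  'ate' -> 4
  'ate' -> 4
  'her' -> 3
  'ate' -> 4

Encoded: [2, 2, 3, 4, 4, 3, 4]


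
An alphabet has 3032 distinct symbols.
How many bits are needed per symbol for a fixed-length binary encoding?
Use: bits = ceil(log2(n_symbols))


log2(3032) = 11.5661
Bracket: 2^11 = 2048 < 3032 <= 2^12 = 4096
So ceil(log2(3032)) = 12

bits = ceil(log2(3032)) = ceil(11.5661) = 12 bits


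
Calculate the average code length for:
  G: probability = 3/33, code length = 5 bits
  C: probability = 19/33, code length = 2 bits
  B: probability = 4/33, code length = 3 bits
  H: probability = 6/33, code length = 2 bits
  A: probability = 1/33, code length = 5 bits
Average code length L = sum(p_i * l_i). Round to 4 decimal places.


Weighted contributions p_i * l_i:
  G: (3/33) * 5 = 15/33
  C: (19/33) * 2 = 38/33
  B: (4/33) * 3 = 12/33
  H: (6/33) * 2 = 12/33
  A: (1/33) * 5 = 5/33
Sum = (15 + 38 + 12 + 12 + 5)/33 = 82/33

L = 82/33 = 2.4848 bits/symbol


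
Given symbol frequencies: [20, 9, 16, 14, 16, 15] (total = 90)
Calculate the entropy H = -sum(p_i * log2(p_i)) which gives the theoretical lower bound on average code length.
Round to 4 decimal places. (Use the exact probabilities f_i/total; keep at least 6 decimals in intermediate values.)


Per-symbol terms -p_i * log2(p_i) with p_i = f_i/90:
  p = 20/90 = 0.222222: log2(p) = -2.169925, -p*log2(p) = 0.482206
  p = 9/90 = 0.100000: log2(p) = -3.321928, -p*log2(p) = 0.332193
  p = 16/90 = 0.177778: log2(p) = -2.491853, -p*log2(p) = 0.442996
  p = 14/90 = 0.155556: log2(p) = -2.684498, -p*log2(p) = 0.417589
  p = 16/90 = 0.177778: log2(p) = -2.491853, -p*log2(p) = 0.442996
  p = 15/90 = 0.166667: log2(p) = -2.584963, -p*log2(p) = 0.430827
H = 0.482206 + 0.332193 + 0.442996 + 0.417589 + 0.442996 + 0.430827 = 2.548807

H = 2.5488 bits/symbol


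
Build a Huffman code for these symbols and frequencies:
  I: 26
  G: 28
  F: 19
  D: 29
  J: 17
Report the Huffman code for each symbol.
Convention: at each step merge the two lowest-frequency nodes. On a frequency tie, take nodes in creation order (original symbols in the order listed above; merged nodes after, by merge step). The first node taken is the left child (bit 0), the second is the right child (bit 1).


Huffman tree construction:
Step 1: Merge J(17) + F(19) = 36
Step 2: Merge I(26) + G(28) = 54
Step 3: Merge D(29) + (J+F)(36) = 65
Step 4: Merge (I+G)(54) + (D+(J+F))(65) = 119
Read each symbol's code off the tree from the root (left child = 0, right child = 1).

Codes:
  I: 00 (length 2)
  G: 01 (length 2)
  F: 111 (length 3)
  D: 10 (length 2)
  J: 110 (length 3)
Average code length: 274/119 = 2.3025 bits/symbol


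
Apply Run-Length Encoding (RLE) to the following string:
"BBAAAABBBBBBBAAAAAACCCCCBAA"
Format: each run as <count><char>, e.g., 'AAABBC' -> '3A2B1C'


Scanning runs left to right:
  i=0: run of 'B' x 2 -> '2B'
  i=2: run of 'A' x 4 -> '4A'
  i=6: run of 'B' x 7 -> '7B'
  i=13: run of 'A' x 6 -> '6A'
  i=19: run of 'C' x 5 -> '5C'
  i=24: run of 'B' x 1 -> '1B'
  i=25: run of 'A' x 2 -> '2A'

RLE = 2B4A7B6A5C1B2A


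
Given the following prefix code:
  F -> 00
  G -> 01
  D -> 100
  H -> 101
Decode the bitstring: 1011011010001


Decoding step by step:
Bits 101 -> H
Bits 101 -> H
Bits 101 -> H
Bits 00 -> F
Bits 01 -> G


Decoded message: HHHFG


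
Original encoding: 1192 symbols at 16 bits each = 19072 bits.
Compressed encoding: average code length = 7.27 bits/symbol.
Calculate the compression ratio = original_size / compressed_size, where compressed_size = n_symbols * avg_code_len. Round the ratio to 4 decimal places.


original_size = n_symbols * orig_bits = 1192 * 16 = 19072 bits
compressed_size = n_symbols * avg_code_len = 1192 * 7.27 = 8665.84 bits
ratio = original_size / compressed_size = 19072 / 8665.84 = 2.2008

Compression ratio = 2.2008


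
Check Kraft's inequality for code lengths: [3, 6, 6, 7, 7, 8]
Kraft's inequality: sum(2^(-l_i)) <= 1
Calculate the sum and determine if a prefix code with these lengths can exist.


Sum = 2^(-3) + 2^(-6) + 2^(-6) + 2^(-7) + 2^(-7) + 2^(-8)
    = 0.125 + 0.015625 + 0.015625 + 0.0078125 + 0.0078125 + 0.00390625
    = 45/256 = 0.17578125
Since 0.17578125 <= 1, Kraft's inequality IS satisfied.
A prefix code with these lengths CAN exist.

Kraft sum = 0.17578125. Satisfied.


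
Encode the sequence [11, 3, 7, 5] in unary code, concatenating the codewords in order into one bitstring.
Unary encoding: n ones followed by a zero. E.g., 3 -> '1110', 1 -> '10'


Encode each number as n ones followed by a terminating 0:
  11 -> 111111111110 (12 bits)
  3 -> 1110 (4 bits)
  7 -> 11111110 (8 bits)
  5 -> 111110 (6 bits)
Total length = 12 + 4 + 8 + 6 = 30 bits.

Unary([11, 3, 7, 5]) = 111111111110111011111110111110 (30 bits)


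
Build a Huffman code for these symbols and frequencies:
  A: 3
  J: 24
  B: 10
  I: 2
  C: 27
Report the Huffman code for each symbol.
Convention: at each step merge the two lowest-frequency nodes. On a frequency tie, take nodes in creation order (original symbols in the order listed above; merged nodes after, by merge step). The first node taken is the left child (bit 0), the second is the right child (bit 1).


Huffman tree construction:
Step 1: Merge I(2) + A(3) = 5
Step 2: Merge (I+A)(5) + B(10) = 15
Step 3: Merge ((I+A)+B)(15) + J(24) = 39
Step 4: Merge C(27) + (((I+A)+B)+J)(39) = 66
Read each symbol's code off the tree from the root (left child = 0, right child = 1).

Codes:
  A: 1001 (length 4)
  J: 11 (length 2)
  B: 101 (length 3)
  I: 1000 (length 4)
  C: 0 (length 1)
Average code length: 125/66 = 1.8939 bits/symbol


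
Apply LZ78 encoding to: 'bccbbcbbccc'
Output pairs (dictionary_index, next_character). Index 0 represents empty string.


LZ78 encoding steps:
Dictionary: {0: ''}
Step 1: w='' (idx 0), next='b' -> output (0, 'b'), add 'b' as idx 1
Step 2: w='' (idx 0), next='c' -> output (0, 'c'), add 'c' as idx 2
Step 3: w='c' (idx 2), next='b' -> output (2, 'b'), add 'cb' as idx 3
Step 4: w='b' (idx 1), next='c' -> output (1, 'c'), add 'bc' as idx 4
Step 5: w='b' (idx 1), next='b' -> output (1, 'b'), add 'bb' as idx 5
Step 6: w='c' (idx 2), next='c' -> output (2, 'c'), add 'cc' as idx 6
Step 7: w='c' (idx 2), end of input -> output (2, '')


Encoded: [(0, 'b'), (0, 'c'), (2, 'b'), (1, 'c'), (1, 'b'), (2, 'c'), (2, '')]


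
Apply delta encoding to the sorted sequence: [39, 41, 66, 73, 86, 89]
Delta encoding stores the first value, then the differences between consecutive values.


First value: 39
Deltas:
  41 - 39 = 2
  66 - 41 = 25
  73 - 66 = 7
  86 - 73 = 13
  89 - 86 = 3


Delta encoded: [39, 2, 25, 7, 13, 3]


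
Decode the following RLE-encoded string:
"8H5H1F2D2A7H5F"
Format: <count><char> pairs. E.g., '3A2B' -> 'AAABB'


Expanding each <count><char> pair:
  8H -> 'HHHHHHHH'
  5H -> 'HHHHH'
  1F -> 'F'
  2D -> 'DD'
  2A -> 'AA'
  7H -> 'HHHHHHH'
  5F -> 'FFFFF'

Decoded = HHHHHHHHHHHHHFDDAAHHHHHHHFFFFF


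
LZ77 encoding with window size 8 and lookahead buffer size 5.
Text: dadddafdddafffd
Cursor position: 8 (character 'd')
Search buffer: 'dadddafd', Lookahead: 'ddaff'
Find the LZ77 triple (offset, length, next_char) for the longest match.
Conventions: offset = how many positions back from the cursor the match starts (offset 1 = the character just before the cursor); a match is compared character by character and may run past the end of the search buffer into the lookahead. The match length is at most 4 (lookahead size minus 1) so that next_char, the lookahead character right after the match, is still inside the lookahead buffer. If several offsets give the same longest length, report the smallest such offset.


Try each offset into the search buffer:
  offset=1 (pos 7, char 'd'): match length 2
  offset=2 (pos 6, char 'f'): match length 0
  offset=3 (pos 5, char 'a'): match length 0
  offset=4 (pos 4, char 'd'): match length 1
  offset=5 (pos 3, char 'd'): match length 4
  offset=6 (pos 2, char 'd'): match length 2
  offset=7 (pos 1, char 'a'): match length 0
  offset=8 (pos 0, char 'd'): match length 1
Longest match has length 4 at offset 5.
next_char = character at position 8 + 4 = 12 -> 'f'

Best match: offset=5, length=4 (matching 'ddaf' starting at position 3)
LZ77 triple: (5, 4, 'f')


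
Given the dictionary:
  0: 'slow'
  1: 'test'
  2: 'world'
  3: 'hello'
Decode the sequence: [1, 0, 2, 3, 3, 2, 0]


Look up each index in the dictionary:
  1 -> 'test'
  0 -> 'slow'
  2 -> 'world'
  3 -> 'hello'
  3 -> 'hello'
  2 -> 'world'
  0 -> 'slow'

Decoded: "test slow world hello hello world slow"


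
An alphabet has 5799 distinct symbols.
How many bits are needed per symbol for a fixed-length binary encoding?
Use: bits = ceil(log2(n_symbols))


log2(5799) = 12.5016
Bracket: 2^12 = 4096 < 5799 <= 2^13 = 8192
So ceil(log2(5799)) = 13

bits = ceil(log2(5799)) = ceil(12.5016) = 13 bits


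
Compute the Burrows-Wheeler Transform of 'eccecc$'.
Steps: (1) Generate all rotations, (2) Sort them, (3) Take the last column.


Rotations (sorted):
  0: $eccecc -> last char: c
  1: c$eccec -> last char: c
  2: cc$ecce -> last char: e
  3: ccecc$e -> last char: e
  4: cecc$ec -> last char: c
  5: ecc$ecc -> last char: c
  6: eccecc$ -> last char: $


BWT = cceecc$


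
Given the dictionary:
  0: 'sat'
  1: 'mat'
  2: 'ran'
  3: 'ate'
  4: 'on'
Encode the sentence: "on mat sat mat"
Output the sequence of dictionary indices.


Look up each word in the dictionary:
  'on' -> 4
  'mat' -> 1
  'sat' -> 0
  'mat' -> 1

Encoded: [4, 1, 0, 1]


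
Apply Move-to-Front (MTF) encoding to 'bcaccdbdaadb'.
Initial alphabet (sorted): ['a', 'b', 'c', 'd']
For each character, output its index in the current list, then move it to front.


MTF encoding:
'b': index 1 in ['a', 'b', 'c', 'd'] -> ['b', 'a', 'c', 'd']
'c': index 2 in ['b', 'a', 'c', 'd'] -> ['c', 'b', 'a', 'd']
'a': index 2 in ['c', 'b', 'a', 'd'] -> ['a', 'c', 'b', 'd']
'c': index 1 in ['a', 'c', 'b', 'd'] -> ['c', 'a', 'b', 'd']
'c': index 0 in ['c', 'a', 'b', 'd'] -> ['c', 'a', 'b', 'd']
'd': index 3 in ['c', 'a', 'b', 'd'] -> ['d', 'c', 'a', 'b']
'b': index 3 in ['d', 'c', 'a', 'b'] -> ['b', 'd', 'c', 'a']
'd': index 1 in ['b', 'd', 'c', 'a'] -> ['d', 'b', 'c', 'a']
'a': index 3 in ['d', 'b', 'c', 'a'] -> ['a', 'd', 'b', 'c']
'a': index 0 in ['a', 'd', 'b', 'c'] -> ['a', 'd', 'b', 'c']
'd': index 1 in ['a', 'd', 'b', 'c'] -> ['d', 'a', 'b', 'c']
'b': index 2 in ['d', 'a', 'b', 'c'] -> ['b', 'd', 'a', 'c']


Output: [1, 2, 2, 1, 0, 3, 3, 1, 3, 0, 1, 2]


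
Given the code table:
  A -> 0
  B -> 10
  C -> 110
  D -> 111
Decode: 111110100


Decoding:
111 -> D
110 -> C
10 -> B
0 -> A


Result: DCBA


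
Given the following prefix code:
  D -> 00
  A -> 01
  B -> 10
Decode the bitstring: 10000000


Decoding step by step:
Bits 10 -> B
Bits 00 -> D
Bits 00 -> D
Bits 00 -> D


Decoded message: BDDD


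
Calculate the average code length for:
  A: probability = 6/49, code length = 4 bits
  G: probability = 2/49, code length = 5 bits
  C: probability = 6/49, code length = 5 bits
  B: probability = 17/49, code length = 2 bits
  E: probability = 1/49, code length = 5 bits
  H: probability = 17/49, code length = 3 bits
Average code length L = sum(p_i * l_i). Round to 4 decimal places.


Weighted contributions p_i * l_i:
  A: (6/49) * 4 = 24/49
  G: (2/49) * 5 = 10/49
  C: (6/49) * 5 = 30/49
  B: (17/49) * 2 = 34/49
  E: (1/49) * 5 = 5/49
  H: (17/49) * 3 = 51/49
Sum = (24 + 10 + 30 + 34 + 5 + 51)/49 = 154/49

L = 154/49 = 3.1429 bits/symbol


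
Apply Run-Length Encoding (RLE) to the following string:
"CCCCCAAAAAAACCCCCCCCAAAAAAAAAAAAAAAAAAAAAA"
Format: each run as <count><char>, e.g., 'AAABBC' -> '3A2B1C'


Scanning runs left to right:
  i=0: run of 'C' x 5 -> '5C'
  i=5: run of 'A' x 7 -> '7A'
  i=12: run of 'C' x 8 -> '8C'
  i=20: run of 'A' x 22 -> '22A'

RLE = 5C7A8C22A


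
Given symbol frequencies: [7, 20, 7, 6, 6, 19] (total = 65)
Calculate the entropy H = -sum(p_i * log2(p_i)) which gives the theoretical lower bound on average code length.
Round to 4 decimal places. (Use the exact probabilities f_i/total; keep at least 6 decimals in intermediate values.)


Per-symbol terms -p_i * log2(p_i) with p_i = f_i/65:
  p = 7/65 = 0.107692: log2(p) = -3.215013, -p*log2(p) = 0.346232
  p = 20/65 = 0.307692: log2(p) = -1.700440, -p*log2(p) = 0.523212
  p = 7/65 = 0.107692: log2(p) = -3.215013, -p*log2(p) = 0.346232
  p = 6/65 = 0.092308: log2(p) = -3.437405, -p*log2(p) = 0.317299
  p = 6/65 = 0.092308: log2(p) = -3.437405, -p*log2(p) = 0.317299
  p = 19/65 = 0.292308: log2(p) = -1.774440, -p*log2(p) = 0.518683
H = 0.346232 + 0.523212 + 0.346232 + 0.317299 + 0.317299 + 0.518683 = 2.368957

H = 2.369 bits/symbol


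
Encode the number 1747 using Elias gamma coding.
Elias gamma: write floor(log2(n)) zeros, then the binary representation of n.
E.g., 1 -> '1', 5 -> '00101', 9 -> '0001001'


num_bits = floor(log2(1747)) + 1 = 11
leading_zeros = num_bits - 1 = 10
binary(1747) = 11011010011

Elias gamma(1747) = '0000000000' + '11011010011' = 000000000011011010011 (21 bits)


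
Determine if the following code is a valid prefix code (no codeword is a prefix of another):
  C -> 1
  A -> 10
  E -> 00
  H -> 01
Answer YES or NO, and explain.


Checking each pair (does one codeword prefix another?):
  C='1' vs A='10': prefix -- VIOLATION

NO -- this is NOT a valid prefix code. C (1) is a prefix of A (10).


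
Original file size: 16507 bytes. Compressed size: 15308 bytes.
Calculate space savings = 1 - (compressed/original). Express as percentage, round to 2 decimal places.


ratio = compressed/original = 15308/16507 = 0.927364
savings = 1 - ratio = 1 - 0.927364 = 0.072636
as a percentage: 0.072636 * 100 = 7.26%

Space savings = 1 - 15308/16507 = 7.26%


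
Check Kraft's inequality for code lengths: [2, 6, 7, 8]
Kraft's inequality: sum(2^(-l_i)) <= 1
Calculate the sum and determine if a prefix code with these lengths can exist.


Sum = 2^(-2) + 2^(-6) + 2^(-7) + 2^(-8)
    = 0.25 + 0.015625 + 0.0078125 + 0.00390625
    = 71/256 = 0.27734375
Since 0.27734375 <= 1, Kraft's inequality IS satisfied.
A prefix code with these lengths CAN exist.

Kraft sum = 0.27734375. Satisfied.


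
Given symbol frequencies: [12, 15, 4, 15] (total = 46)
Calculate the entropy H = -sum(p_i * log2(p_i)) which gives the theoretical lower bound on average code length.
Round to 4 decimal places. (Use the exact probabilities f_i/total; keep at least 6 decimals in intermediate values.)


Per-symbol terms -p_i * log2(p_i) with p_i = f_i/46:
  p = 12/46 = 0.260870: log2(p) = -1.938599, -p*log2(p) = 0.505722
  p = 15/46 = 0.326087: log2(p) = -1.616671, -p*log2(p) = 0.527175
  p = 4/46 = 0.086957: log2(p) = -3.523562, -p*log2(p) = 0.306397
  p = 15/46 = 0.326087: log2(p) = -1.616671, -p*log2(p) = 0.527175
H = 0.505722 + 0.527175 + 0.306397 + 0.527175 = 1.866469

H = 1.8665 bits/symbol


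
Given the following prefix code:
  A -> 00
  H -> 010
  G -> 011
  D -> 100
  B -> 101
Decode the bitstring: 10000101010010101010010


Decoding step by step:
Bits 100 -> D
Bits 00 -> A
Bits 101 -> B
Bits 010 -> H
Bits 010 -> H
Bits 101 -> B
Bits 010 -> H
Bits 010 -> H


Decoded message: DABHHBHH


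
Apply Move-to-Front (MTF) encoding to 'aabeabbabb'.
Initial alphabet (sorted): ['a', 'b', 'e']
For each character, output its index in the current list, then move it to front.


MTF encoding:
'a': index 0 in ['a', 'b', 'e'] -> ['a', 'b', 'e']
'a': index 0 in ['a', 'b', 'e'] -> ['a', 'b', 'e']
'b': index 1 in ['a', 'b', 'e'] -> ['b', 'a', 'e']
'e': index 2 in ['b', 'a', 'e'] -> ['e', 'b', 'a']
'a': index 2 in ['e', 'b', 'a'] -> ['a', 'e', 'b']
'b': index 2 in ['a', 'e', 'b'] -> ['b', 'a', 'e']
'b': index 0 in ['b', 'a', 'e'] -> ['b', 'a', 'e']
'a': index 1 in ['b', 'a', 'e'] -> ['a', 'b', 'e']
'b': index 1 in ['a', 'b', 'e'] -> ['b', 'a', 'e']
'b': index 0 in ['b', 'a', 'e'] -> ['b', 'a', 'e']


Output: [0, 0, 1, 2, 2, 2, 0, 1, 1, 0]


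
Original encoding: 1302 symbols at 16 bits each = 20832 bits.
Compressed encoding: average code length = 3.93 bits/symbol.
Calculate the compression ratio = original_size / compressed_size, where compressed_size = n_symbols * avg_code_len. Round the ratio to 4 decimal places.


original_size = n_symbols * orig_bits = 1302 * 16 = 20832 bits
compressed_size = n_symbols * avg_code_len = 1302 * 3.93 = 5116.86 bits
ratio = original_size / compressed_size = 20832 / 5116.86 = 4.0712

Compression ratio = 4.0712


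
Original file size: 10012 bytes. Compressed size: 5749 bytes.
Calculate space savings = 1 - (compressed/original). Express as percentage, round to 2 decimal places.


ratio = compressed/original = 5749/10012 = 0.574211
savings = 1 - ratio = 1 - 0.574211 = 0.425789
as a percentage: 0.425789 * 100 = 42.58%

Space savings = 1 - 5749/10012 = 42.58%


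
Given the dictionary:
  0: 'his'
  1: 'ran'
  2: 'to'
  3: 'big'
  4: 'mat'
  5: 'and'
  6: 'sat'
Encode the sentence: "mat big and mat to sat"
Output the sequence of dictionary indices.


Look up each word in the dictionary:
  'mat' -> 4
  'big' -> 3
  'and' -> 5
  'mat' -> 4
  'to' -> 2
  'sat' -> 6

Encoded: [4, 3, 5, 4, 2, 6]


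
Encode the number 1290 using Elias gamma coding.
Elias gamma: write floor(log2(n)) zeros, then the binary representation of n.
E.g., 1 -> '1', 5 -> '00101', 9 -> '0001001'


num_bits = floor(log2(1290)) + 1 = 11
leading_zeros = num_bits - 1 = 10
binary(1290) = 10100001010

Elias gamma(1290) = '0000000000' + '10100001010' = 000000000010100001010 (21 bits)


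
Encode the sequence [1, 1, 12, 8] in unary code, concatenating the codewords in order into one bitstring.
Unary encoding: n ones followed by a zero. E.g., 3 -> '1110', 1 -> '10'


Encode each number as n ones followed by a terminating 0:
  1 -> 10 (2 bits)
  1 -> 10 (2 bits)
  12 -> 1111111111110 (13 bits)
  8 -> 111111110 (9 bits)
Total length = 2 + 2 + 13 + 9 = 26 bits.

Unary([1, 1, 12, 8]) = 10101111111111110111111110 (26 bits)


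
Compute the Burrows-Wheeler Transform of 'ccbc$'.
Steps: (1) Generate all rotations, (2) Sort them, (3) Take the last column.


Rotations (sorted):
  0: $ccbc -> last char: c
  1: bc$cc -> last char: c
  2: c$ccb -> last char: b
  3: cbc$c -> last char: c
  4: ccbc$ -> last char: $


BWT = ccbc$


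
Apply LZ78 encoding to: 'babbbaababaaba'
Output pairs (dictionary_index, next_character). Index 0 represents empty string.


LZ78 encoding steps:
Dictionary: {0: ''}
Step 1: w='' (idx 0), next='b' -> output (0, 'b'), add 'b' as idx 1
Step 2: w='' (idx 0), next='a' -> output (0, 'a'), add 'a' as idx 2
Step 3: w='b' (idx 1), next='b' -> output (1, 'b'), add 'bb' as idx 3
Step 4: w='b' (idx 1), next='a' -> output (1, 'a'), add 'ba' as idx 4
Step 5: w='a' (idx 2), next='b' -> output (2, 'b'), add 'ab' as idx 5
Step 6: w='ab' (idx 5), next='a' -> output (5, 'a'), add 'aba' as idx 6
Step 7: w='aba' (idx 6), end of input -> output (6, '')


Encoded: [(0, 'b'), (0, 'a'), (1, 'b'), (1, 'a'), (2, 'b'), (5, 'a'), (6, '')]


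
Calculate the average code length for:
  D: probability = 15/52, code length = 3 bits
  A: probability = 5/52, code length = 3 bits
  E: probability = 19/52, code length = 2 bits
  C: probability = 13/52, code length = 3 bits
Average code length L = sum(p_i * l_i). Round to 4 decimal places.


Weighted contributions p_i * l_i:
  D: (15/52) * 3 = 45/52
  A: (5/52) * 3 = 15/52
  E: (19/52) * 2 = 38/52
  C: (13/52) * 3 = 39/52
Sum = (45 + 15 + 38 + 39)/52 = 137/52

L = 137/52 = 2.6346 bits/symbol


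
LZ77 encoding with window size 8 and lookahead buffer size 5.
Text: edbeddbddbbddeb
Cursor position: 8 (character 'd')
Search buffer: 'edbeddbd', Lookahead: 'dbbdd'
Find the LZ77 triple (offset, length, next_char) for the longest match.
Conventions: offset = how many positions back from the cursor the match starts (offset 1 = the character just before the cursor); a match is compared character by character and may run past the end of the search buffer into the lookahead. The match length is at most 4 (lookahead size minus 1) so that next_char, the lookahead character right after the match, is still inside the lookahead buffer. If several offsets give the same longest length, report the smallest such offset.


Try each offset into the search buffer:
  offset=1 (pos 7, char 'd'): match length 1
  offset=2 (pos 6, char 'b'): match length 0
  offset=3 (pos 5, char 'd'): match length 2
  offset=4 (pos 4, char 'd'): match length 1
  offset=5 (pos 3, char 'e'): match length 0
  offset=6 (pos 2, char 'b'): match length 0
  offset=7 (pos 1, char 'd'): match length 2
  offset=8 (pos 0, char 'e'): match length 0
Longest match has length 2, found at offsets 3, 7; take the smallest, offset 3.
next_char = character at position 8 + 2 = 10 -> 'b'

Best match: offset=3, length=2 (matching 'db' starting at position 5)
LZ77 triple: (3, 2, 'b')


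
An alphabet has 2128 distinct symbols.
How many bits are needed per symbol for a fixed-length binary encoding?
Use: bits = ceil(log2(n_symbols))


log2(2128) = 11.0553
Bracket: 2^11 = 2048 < 2128 <= 2^12 = 4096
So ceil(log2(2128)) = 12

bits = ceil(log2(2128)) = ceil(11.0553) = 12 bits


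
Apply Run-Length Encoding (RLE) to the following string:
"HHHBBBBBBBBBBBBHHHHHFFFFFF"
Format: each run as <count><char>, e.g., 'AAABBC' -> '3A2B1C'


Scanning runs left to right:
  i=0: run of 'H' x 3 -> '3H'
  i=3: run of 'B' x 12 -> '12B'
  i=15: run of 'H' x 5 -> '5H'
  i=20: run of 'F' x 6 -> '6F'

RLE = 3H12B5H6F


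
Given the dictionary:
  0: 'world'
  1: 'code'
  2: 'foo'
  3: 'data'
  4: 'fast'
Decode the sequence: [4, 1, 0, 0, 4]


Look up each index in the dictionary:
  4 -> 'fast'
  1 -> 'code'
  0 -> 'world'
  0 -> 'world'
  4 -> 'fast'

Decoded: "fast code world world fast"


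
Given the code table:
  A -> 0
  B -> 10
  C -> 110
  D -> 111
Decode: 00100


Decoding:
0 -> A
0 -> A
10 -> B
0 -> A


Result: AABA


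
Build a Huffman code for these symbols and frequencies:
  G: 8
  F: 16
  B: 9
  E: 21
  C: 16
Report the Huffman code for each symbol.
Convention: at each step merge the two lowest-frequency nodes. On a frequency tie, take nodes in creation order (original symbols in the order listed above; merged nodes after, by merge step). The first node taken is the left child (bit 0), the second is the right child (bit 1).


Huffman tree construction:
Step 1: Merge G(8) + B(9) = 17
Step 2: Merge F(16) + C(16) = 32
Step 3: Merge (G+B)(17) + E(21) = 38
Step 4: Merge (F+C)(32) + ((G+B)+E)(38) = 70
Read each symbol's code off the tree from the root (left child = 0, right child = 1).

Codes:
  G: 100 (length 3)
  F: 00 (length 2)
  B: 101 (length 3)
  E: 11 (length 2)
  C: 01 (length 2)
Average code length: 157/70 = 2.2429 bits/symbol


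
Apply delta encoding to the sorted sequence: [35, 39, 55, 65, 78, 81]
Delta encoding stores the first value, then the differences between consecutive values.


First value: 35
Deltas:
  39 - 35 = 4
  55 - 39 = 16
  65 - 55 = 10
  78 - 65 = 13
  81 - 78 = 3


Delta encoded: [35, 4, 16, 10, 13, 3]


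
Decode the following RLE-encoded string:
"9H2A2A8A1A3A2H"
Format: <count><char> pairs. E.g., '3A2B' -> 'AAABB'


Expanding each <count><char> pair:
  9H -> 'HHHHHHHHH'
  2A -> 'AA'
  2A -> 'AA'
  8A -> 'AAAAAAAA'
  1A -> 'A'
  3A -> 'AAA'
  2H -> 'HH'

Decoded = HHHHHHHHHAAAAAAAAAAAAAAAAHH


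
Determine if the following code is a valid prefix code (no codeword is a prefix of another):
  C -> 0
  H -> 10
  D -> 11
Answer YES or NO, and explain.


Checking each pair (does one codeword prefix another?):
  C='0' vs H='10': no prefix
  C='0' vs D='11': no prefix
  H='10' vs C='0': no prefix
  H='10' vs D='11': no prefix
  D='11' vs C='0': no prefix
  D='11' vs H='10': no prefix
No violation found over all pairs.

YES -- this is a valid prefix code. No codeword is a prefix of any other codeword.


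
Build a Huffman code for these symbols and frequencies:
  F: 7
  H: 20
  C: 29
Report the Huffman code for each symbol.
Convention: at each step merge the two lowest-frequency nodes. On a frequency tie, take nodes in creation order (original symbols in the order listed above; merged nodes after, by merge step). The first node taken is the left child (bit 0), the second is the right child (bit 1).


Huffman tree construction:
Step 1: Merge F(7) + H(20) = 27
Step 2: Merge (F+H)(27) + C(29) = 56
Read each symbol's code off the tree from the root (left child = 0, right child = 1).

Codes:
  F: 00 (length 2)
  H: 01 (length 2)
  C: 1 (length 1)
Average code length: 83/56 = 1.4821 bits/symbol


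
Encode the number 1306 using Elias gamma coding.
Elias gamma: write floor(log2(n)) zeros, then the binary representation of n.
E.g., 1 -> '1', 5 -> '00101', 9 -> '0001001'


num_bits = floor(log2(1306)) + 1 = 11
leading_zeros = num_bits - 1 = 10
binary(1306) = 10100011010

Elias gamma(1306) = '0000000000' + '10100011010' = 000000000010100011010 (21 bits)


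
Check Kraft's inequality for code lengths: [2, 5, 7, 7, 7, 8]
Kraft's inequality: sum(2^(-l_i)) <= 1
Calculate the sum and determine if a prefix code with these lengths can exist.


Sum = 2^(-2) + 2^(-5) + 2^(-7) + 2^(-7) + 2^(-7) + 2^(-8)
    = 0.25 + 0.03125 + 0.0078125 + 0.0078125 + 0.0078125 + 0.00390625
    = 79/256 = 0.30859375
Since 0.30859375 <= 1, Kraft's inequality IS satisfied.
A prefix code with these lengths CAN exist.

Kraft sum = 0.30859375. Satisfied.


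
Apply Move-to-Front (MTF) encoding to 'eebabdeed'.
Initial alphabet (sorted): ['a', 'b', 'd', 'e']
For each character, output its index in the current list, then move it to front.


MTF encoding:
'e': index 3 in ['a', 'b', 'd', 'e'] -> ['e', 'a', 'b', 'd']
'e': index 0 in ['e', 'a', 'b', 'd'] -> ['e', 'a', 'b', 'd']
'b': index 2 in ['e', 'a', 'b', 'd'] -> ['b', 'e', 'a', 'd']
'a': index 2 in ['b', 'e', 'a', 'd'] -> ['a', 'b', 'e', 'd']
'b': index 1 in ['a', 'b', 'e', 'd'] -> ['b', 'a', 'e', 'd']
'd': index 3 in ['b', 'a', 'e', 'd'] -> ['d', 'b', 'a', 'e']
'e': index 3 in ['d', 'b', 'a', 'e'] -> ['e', 'd', 'b', 'a']
'e': index 0 in ['e', 'd', 'b', 'a'] -> ['e', 'd', 'b', 'a']
'd': index 1 in ['e', 'd', 'b', 'a'] -> ['d', 'e', 'b', 'a']


Output: [3, 0, 2, 2, 1, 3, 3, 0, 1]


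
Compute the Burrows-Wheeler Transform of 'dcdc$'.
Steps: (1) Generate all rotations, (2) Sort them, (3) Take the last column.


Rotations (sorted):
  0: $dcdc -> last char: c
  1: c$dcd -> last char: d
  2: cdc$d -> last char: d
  3: dc$dc -> last char: c
  4: dcdc$ -> last char: $


BWT = cddc$


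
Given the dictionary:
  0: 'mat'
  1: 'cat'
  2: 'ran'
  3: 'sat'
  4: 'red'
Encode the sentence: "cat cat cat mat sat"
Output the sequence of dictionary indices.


Look up each word in the dictionary:
  'cat' -> 1
  'cat' -> 1
  'cat' -> 1
  'mat' -> 0
  'sat' -> 3

Encoded: [1, 1, 1, 0, 3]


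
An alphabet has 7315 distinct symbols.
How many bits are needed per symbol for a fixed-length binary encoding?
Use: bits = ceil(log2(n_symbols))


log2(7315) = 12.8366
Bracket: 2^12 = 4096 < 7315 <= 2^13 = 8192
So ceil(log2(7315)) = 13

bits = ceil(log2(7315)) = ceil(12.8366) = 13 bits


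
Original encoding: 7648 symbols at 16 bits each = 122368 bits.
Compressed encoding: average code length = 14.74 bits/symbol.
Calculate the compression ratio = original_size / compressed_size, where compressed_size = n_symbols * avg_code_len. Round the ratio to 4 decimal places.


original_size = n_symbols * orig_bits = 7648 * 16 = 122368 bits
compressed_size = n_symbols * avg_code_len = 7648 * 14.74 = 112731.52 bits
ratio = original_size / compressed_size = 122368 / 112731.52 = 1.0855

Compression ratio = 1.0855


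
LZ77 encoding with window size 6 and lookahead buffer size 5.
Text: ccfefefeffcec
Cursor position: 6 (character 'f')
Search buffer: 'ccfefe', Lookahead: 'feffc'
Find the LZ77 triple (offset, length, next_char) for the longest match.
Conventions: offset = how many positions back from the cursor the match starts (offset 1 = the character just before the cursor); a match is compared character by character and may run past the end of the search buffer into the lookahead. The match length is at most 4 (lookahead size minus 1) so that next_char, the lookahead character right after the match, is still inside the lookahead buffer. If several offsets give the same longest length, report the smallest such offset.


Try each offset into the search buffer:
  offset=1 (pos 5, char 'e'): match length 0
  offset=2 (pos 4, char 'f'): match length 3
  offset=3 (pos 3, char 'e'): match length 0
  offset=4 (pos 2, char 'f'): match length 3
  offset=5 (pos 1, char 'c'): match length 0
  offset=6 (pos 0, char 'c'): match length 0
Longest match has length 3, found at offsets 2, 4; take the smallest, offset 2.
next_char = character at position 6 + 3 = 9 -> 'f'

Best match: offset=2, length=3 (matching 'fef' starting at position 4)
LZ77 triple: (2, 3, 'f')


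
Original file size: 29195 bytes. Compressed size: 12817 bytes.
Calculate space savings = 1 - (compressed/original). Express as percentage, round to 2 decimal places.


ratio = compressed/original = 12817/29195 = 0.439014
savings = 1 - ratio = 1 - 0.439014 = 0.560986
as a percentage: 0.560986 * 100 = 56.1%

Space savings = 1 - 12817/29195 = 56.1%


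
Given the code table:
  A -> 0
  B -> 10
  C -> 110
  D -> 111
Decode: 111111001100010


Decoding:
111 -> D
111 -> D
0 -> A
0 -> A
110 -> C
0 -> A
0 -> A
10 -> B


Result: DDAACAAB


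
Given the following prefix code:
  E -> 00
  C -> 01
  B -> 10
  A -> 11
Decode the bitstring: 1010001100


Decoding step by step:
Bits 10 -> B
Bits 10 -> B
Bits 00 -> E
Bits 11 -> A
Bits 00 -> E


Decoded message: BBEAE


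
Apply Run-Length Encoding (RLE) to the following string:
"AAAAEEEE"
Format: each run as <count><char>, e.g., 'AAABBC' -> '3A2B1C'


Scanning runs left to right:
  i=0: run of 'A' x 4 -> '4A'
  i=4: run of 'E' x 4 -> '4E'

RLE = 4A4E


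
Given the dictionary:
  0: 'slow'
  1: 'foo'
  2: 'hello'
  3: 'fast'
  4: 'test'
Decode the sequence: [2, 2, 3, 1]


Look up each index in the dictionary:
  2 -> 'hello'
  2 -> 'hello'
  3 -> 'fast'
  1 -> 'foo'

Decoded: "hello hello fast foo"


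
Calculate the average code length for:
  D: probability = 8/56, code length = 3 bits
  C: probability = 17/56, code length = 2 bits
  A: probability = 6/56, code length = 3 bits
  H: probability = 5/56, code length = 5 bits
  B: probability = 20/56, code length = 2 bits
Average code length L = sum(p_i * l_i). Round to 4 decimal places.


Weighted contributions p_i * l_i:
  D: (8/56) * 3 = 24/56
  C: (17/56) * 2 = 34/56
  A: (6/56) * 3 = 18/56
  H: (5/56) * 5 = 25/56
  B: (20/56) * 2 = 40/56
Sum = (24 + 34 + 18 + 25 + 40)/56 = 141/56

L = 141/56 = 2.5179 bits/symbol


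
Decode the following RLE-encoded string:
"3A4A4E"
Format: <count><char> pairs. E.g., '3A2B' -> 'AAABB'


Expanding each <count><char> pair:
  3A -> 'AAA'
  4A -> 'AAAA'
  4E -> 'EEEE'

Decoded = AAAAAAAEEEE


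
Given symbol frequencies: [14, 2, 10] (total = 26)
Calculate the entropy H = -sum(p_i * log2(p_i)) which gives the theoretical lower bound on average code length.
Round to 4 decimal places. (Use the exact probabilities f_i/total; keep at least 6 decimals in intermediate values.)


Per-symbol terms -p_i * log2(p_i) with p_i = f_i/26:
  p = 14/26 = 0.538462: log2(p) = -0.893085, -p*log2(p) = 0.480892
  p = 2/26 = 0.076923: log2(p) = -3.700440, -p*log2(p) = 0.284649
  p = 10/26 = 0.384615: log2(p) = -1.378512, -p*log2(p) = 0.530197
H = 0.480892 + 0.284649 + 0.530197 = 1.295738

H = 1.2957 bits/symbol


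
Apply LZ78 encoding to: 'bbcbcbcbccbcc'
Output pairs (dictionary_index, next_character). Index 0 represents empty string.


LZ78 encoding steps:
Dictionary: {0: ''}
Step 1: w='' (idx 0), next='b' -> output (0, 'b'), add 'b' as idx 1
Step 2: w='b' (idx 1), next='c' -> output (1, 'c'), add 'bc' as idx 2
Step 3: w='bc' (idx 2), next='b' -> output (2, 'b'), add 'bcb' as idx 3
Step 4: w='' (idx 0), next='c' -> output (0, 'c'), add 'c' as idx 4
Step 5: w='bc' (idx 2), next='c' -> output (2, 'c'), add 'bcc' as idx 5
Step 6: w='bcc' (idx 5), end of input -> output (5, '')


Encoded: [(0, 'b'), (1, 'c'), (2, 'b'), (0, 'c'), (2, 'c'), (5, '')]


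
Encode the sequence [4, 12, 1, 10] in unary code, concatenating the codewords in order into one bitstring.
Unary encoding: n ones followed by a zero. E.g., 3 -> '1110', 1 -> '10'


Encode each number as n ones followed by a terminating 0:
  4 -> 11110 (5 bits)
  12 -> 1111111111110 (13 bits)
  1 -> 10 (2 bits)
  10 -> 11111111110 (11 bits)
Total length = 5 + 13 + 2 + 11 = 31 bits.

Unary([4, 12, 1, 10]) = 1111011111111111101011111111110 (31 bits)


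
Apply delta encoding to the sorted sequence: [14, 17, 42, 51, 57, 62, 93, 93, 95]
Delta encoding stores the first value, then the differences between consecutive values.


First value: 14
Deltas:
  17 - 14 = 3
  42 - 17 = 25
  51 - 42 = 9
  57 - 51 = 6
  62 - 57 = 5
  93 - 62 = 31
  93 - 93 = 0
  95 - 93 = 2


Delta encoded: [14, 3, 25, 9, 6, 5, 31, 0, 2]


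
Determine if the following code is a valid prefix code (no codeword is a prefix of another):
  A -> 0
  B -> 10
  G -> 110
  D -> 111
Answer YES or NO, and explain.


Checking each pair (does one codeword prefix another?):
  A='0' vs B='10': no prefix
  A='0' vs G='110': no prefix
  A='0' vs D='111': no prefix
  B='10' vs A='0': no prefix
  B='10' vs G='110': no prefix
  B='10' vs D='111': no prefix
  G='110' vs A='0': no prefix
  G='110' vs B='10': no prefix
  G='110' vs D='111': no prefix
  D='111' vs A='0': no prefix
  D='111' vs B='10': no prefix
  D='111' vs G='110': no prefix
No violation found over all pairs.

YES -- this is a valid prefix code. No codeword is a prefix of any other codeword.
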